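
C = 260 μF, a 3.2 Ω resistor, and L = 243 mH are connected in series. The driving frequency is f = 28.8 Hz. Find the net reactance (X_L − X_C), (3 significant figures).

ω = 2πf = 181.0 rad/s
X_L = ωL = 44.0 Ω
X_C = 1/(ωC) = 21.3 Ω
X = 44.0 − 21.3 = 22.7 Ω

22.7 Ω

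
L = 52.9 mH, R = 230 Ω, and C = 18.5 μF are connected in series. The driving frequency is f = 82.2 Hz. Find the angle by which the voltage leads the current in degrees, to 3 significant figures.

-18.6°

ω = 2πf = 516.5 rad/s
X_L = ωL = 27.3 Ω
X_C = 1/(ωC) = 105 Ω
Net reactance X = X_L − X_C = -77.3 Ω
Z = 230 − j77.3 Ω
|Z| = √(230² + 77.3²) = 243 Ω
∠Z = arctan(-77.3/230) = -18.6°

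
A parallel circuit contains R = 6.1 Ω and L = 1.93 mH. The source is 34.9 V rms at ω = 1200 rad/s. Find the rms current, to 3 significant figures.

16.1 A

X_L = ωL = 2.32 Ω
Parallel: admittances add. Y = 1/R + 1/(jωL)
Y = (0.164 − j0.432) S
|Y| = 0.462 S → |Z| = 1/|Y| = 2.17 Ω, ∠Z = −∠Y = 69.2°
I = V/|Z| = 34.9/2.17 = 16.1 A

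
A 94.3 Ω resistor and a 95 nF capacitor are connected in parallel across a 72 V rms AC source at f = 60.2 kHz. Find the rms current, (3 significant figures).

2.70 A

ω = 2πf = 378200 rad/s
X_C = 1/(ωC) = 27.8 Ω
Parallel: admittances add. Y = 1/R + jωC
Y = (0.0106 + j0.0359) S
|Y| = 0.0375 S → |Z| = 1/|Y| = 26.7 Ω, ∠Z = −∠Y = -73.6°
I = V/|Z| = 72/26.7 = 2.70 A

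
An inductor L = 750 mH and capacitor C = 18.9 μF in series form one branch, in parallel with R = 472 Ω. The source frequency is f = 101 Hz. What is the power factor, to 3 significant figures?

ω = 2πf = 634.6 rad/s
X_L = ωL = 476 Ω
X_C = 1/(ωC) = 83.4 Ω
Branch 1: Z₁ = R = 472 Ω
Branch 2 (series LC): Z₂ = j(X_L − X_C) = j393 Ω
Parallel: Z = Z₁Z₂/(Z₁+Z₂), |Z| = 302 Ω, ∠Z = 50.2°
cos φ = cos(50.2°) = 0.639

0.639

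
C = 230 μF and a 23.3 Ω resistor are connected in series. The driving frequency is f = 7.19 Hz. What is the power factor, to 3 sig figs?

0.235

ω = 2πf = 45.18 rad/s
X_C = 1/(ωC) = 96.2 Ω
Z = 23.3 − j96.2 Ω
|Z| = √(23.3² + 96.2²) = 99.0 Ω
∠Z = arctan(-96.2/23.3) = -76.4°
cos φ = cos(-76.4°) = 0.235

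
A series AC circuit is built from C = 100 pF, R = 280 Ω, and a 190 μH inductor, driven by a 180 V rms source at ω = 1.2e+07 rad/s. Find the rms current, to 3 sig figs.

X_L = ωL = 2280 Ω
X_C = 1/(ωC) = 833 Ω
Net reactance X = X_L − X_C = 1450 Ω
Z = 280 + j1450 Ω
|Z| = √(280² + 1450²) = 1470 Ω
I = V/|Z| = 180/1470 = 122 mA

122 mA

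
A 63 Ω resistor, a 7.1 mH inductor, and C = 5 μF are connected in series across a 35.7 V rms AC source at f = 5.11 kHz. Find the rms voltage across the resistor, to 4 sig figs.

ω = 2πf = 32110 rad/s
X_L = ωL = 228.0 Ω
X_C = 1/(ωC) = 6.229 Ω
Net reactance X = X_L − X_C = 221.7 Ω
Z = 63.00 + j221.7 Ω
|Z| = √(63.00² + 221.7²) = 230.5 Ω
I = V/|Z| = 154.9 mA
V_R = I·|Z_R| = 0.1549 × 63.00 = 9.757 V

9.757 V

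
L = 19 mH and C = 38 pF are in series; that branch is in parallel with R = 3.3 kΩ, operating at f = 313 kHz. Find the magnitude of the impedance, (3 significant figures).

3270 Ω

ω = 2πf = 1.967e+06 rad/s
X_L = ωL = 37400 Ω
X_C = 1/(ωC) = 13400 Ω
Branch 1: Z₁ = R = 3300 Ω
Branch 2 (series LC): Z₂ = j(X_L − X_C) = j24000 Ω
Parallel: Z = Z₁Z₂/(Z₁+Z₂), |Z| = 3270 Ω, ∠Z = 7.83°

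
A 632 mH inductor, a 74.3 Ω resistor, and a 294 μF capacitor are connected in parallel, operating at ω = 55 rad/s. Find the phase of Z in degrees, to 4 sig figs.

X_L = ωL = 34.76 Ω
X_C = 1/(ωC) = 61.84 Ω
Parallel: admittances add. Y = 1/R + 1/(jωL) + jωC
Y = (0.01346 − j0.01260) S
|Y| = 0.01844 S → |Z| = 1/|Y| = 54.24 Ω, ∠Z = −∠Y = 43.11°

43.11°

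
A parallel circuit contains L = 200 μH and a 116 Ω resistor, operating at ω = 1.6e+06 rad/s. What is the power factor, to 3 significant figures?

0.940

X_L = ωL = 320 Ω
Parallel: admittances add. Y = 1/R + 1/(jωL)
Y = (0.00862 − j0.00313) S
|Y| = 0.00917 S → |Z| = 1/|Y| = 109 Ω, ∠Z = −∠Y = 19.9°
cos φ = cos(19.9°) = 0.940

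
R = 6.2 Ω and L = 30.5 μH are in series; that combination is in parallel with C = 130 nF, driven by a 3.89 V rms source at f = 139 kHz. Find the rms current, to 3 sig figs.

ω = 2πf = 873400 rad/s
X_L = ωL = 26.6 Ω
X_C = 1/(ωC) = 8.81 Ω
Branch 1 (R+jX_L): Z₁ = 6.20 + j26.6 Ω, |Z₁| = 27.3 Ω
Branch 2 (−jX_C): Z₂ = −j8.81 Ω
Parallel: Z = Z₁Z₂/(Z₁+Z₂), |Z| = 12.8 Ω, ∠Z = -83.9°
I = V/|Z| = 3.89/12.8 = 305 mA

305 mA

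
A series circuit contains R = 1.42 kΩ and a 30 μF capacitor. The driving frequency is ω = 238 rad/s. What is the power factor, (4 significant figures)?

0.9952

X_C = 1/(ωC) = 140.1 Ω
Z = 1420 − j140.1 Ω
|Z| = √(1420² + 140.1²) = 1427 Ω
∠Z = arctan(-140.1/1420) = -5.633°
cos φ = cos(-5.633°) = 0.9952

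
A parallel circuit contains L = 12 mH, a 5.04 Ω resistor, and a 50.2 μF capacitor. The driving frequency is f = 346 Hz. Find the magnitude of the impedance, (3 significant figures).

ω = 2πf = 2174 rad/s
X_L = ωL = 26.1 Ω
X_C = 1/(ωC) = 9.16 Ω
Parallel: admittances add. Y = 1/R + 1/(jωL) + jωC
Y = (0.198 + j0.0708) S
|Y| = 0.211 S → |Z| = 1/|Y| = 4.75 Ω, ∠Z = −∠Y = -19.6°

4.75 Ω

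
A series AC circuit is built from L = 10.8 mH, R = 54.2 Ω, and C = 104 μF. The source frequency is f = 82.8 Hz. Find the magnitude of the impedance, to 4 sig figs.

ω = 2πf = 520.2 rad/s
X_L = ωL = 5.619 Ω
X_C = 1/(ωC) = 18.48 Ω
Net reactance X = X_L − X_C = -12.86 Ω
Z = 54.20 − j12.86 Ω
|Z| = √(54.20² + 12.86²) = 55.71 Ω

55.71 Ω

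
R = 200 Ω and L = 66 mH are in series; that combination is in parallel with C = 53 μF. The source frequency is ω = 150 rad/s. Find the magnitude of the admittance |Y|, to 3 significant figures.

9.18 mS

X_L = ωL = 9.90 Ω
X_C = 1/(ωC) = 126 Ω
Branch 1 (R+jX_L): Z₁ = 200 + j9.90 Ω, |Z₁| = 200 Ω
Branch 2 (−jX_C): Z₂ = −j126 Ω
Parallel: Z = Z₁Z₂/(Z₁+Z₂), |Z| = 109 Ω, ∠Z = -57.1°
|Y| = 1/|Z| = 9.18 mS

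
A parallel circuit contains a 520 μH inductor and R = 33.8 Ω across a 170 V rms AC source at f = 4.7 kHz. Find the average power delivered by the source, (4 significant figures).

ω = 2πf = 29530 rad/s
X_L = ωL = 15.36 Ω
Parallel: admittances add. Y = 1/R + 1/(jωL)
Y = (0.02959 − j0.06512) S
|Y| = 0.07153 S → |Z| = 1/|Y| = 13.98 Ω, ∠Z = −∠Y = 65.57°
I = V/|Z| = 12.16 A
P = VI cos φ = 170 × 12.16 × cos(65.57°) = 855.0 W

855.0 W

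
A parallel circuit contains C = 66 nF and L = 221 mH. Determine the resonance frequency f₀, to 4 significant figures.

1.318 kHz

ω₀ = 1/√(LC) = 1/√(0.221 × 6.6e-08) = 8280 rad/s
f₀ = ω₀/(2π) = 1.318 kHz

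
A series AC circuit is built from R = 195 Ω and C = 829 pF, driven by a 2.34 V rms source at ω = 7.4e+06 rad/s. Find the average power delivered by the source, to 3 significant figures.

X_C = 1/(ωC) = 163 Ω
Z = 195 − j163 Ω
|Z| = √(195² + 163²) = 254 Ω
∠Z = arctan(-163/195) = -39.9°
I = V/|Z| = 9.21 mA
P = VI cos φ = 2.34 × 0.00921 × cos(-39.9°) = 16.5 mW

16.5 mW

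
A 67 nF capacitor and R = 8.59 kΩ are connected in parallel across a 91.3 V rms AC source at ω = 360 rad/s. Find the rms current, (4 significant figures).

10.85 mA

X_C = 1/(ωC) = 41460 Ω
Parallel: admittances add. Y = 1/R + jωC
Y = (0.0001164 + j2.412e-05) S
|Y| = 0.0001189 S → |Z| = 1/|Y| = 8411 Ω, ∠Z = −∠Y = -11.71°
I = V/|Z| = 91.3/8411 = 10.85 mA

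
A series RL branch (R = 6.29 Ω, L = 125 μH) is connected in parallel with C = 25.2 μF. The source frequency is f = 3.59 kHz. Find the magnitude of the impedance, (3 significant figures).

1.90 Ω

ω = 2πf = 22560 rad/s
X_L = ωL = 2.82 Ω
X_C = 1/(ωC) = 1.76 Ω
Branch 1 (R+jX_L): Z₁ = 6.29 + j2.82 Ω, |Z₁| = 6.89 Ω
Branch 2 (−jX_C): Z₂ = −j1.76 Ω
Parallel: Z = Z₁Z₂/(Z₁+Z₂), |Z| = 1.90 Ω, ∠Z = -75.4°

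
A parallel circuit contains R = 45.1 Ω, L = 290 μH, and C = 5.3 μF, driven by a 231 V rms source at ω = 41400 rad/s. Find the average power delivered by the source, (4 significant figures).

1.183 kW

X_L = ωL = 12.01 Ω
X_C = 1/(ωC) = 4.557 Ω
Parallel: admittances add. Y = 1/R + 1/(jωL) + jωC
Y = (0.02217 + j0.1361) S
|Y| = 0.1379 S → |Z| = 1/|Y| = 7.250 Ω, ∠Z = −∠Y = -80.75°
I = V/|Z| = 31.86 A
P = VI cos φ = 231 × 31.86 × cos(-80.75°) = 1.183 kW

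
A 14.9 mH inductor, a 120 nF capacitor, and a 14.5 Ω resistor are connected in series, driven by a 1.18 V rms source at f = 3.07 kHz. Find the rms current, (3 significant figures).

8.12 mA

ω = 2πf = 19290 rad/s
X_L = ωL = 287 Ω
X_C = 1/(ωC) = 432 Ω
Net reactance X = X_L − X_C = -145 Ω
Z = 14.5 − j145 Ω
|Z| = √(14.5² + 145²) = 145 Ω
I = V/|Z| = 1.18/145 = 8.12 mA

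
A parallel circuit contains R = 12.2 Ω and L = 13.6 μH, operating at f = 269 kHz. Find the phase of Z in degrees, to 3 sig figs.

28.0°

ω = 2πf = 1.69e+06 rad/s
X_L = ωL = 23.0 Ω
Parallel: admittances add. Y = 1/R + 1/(jωL)
Y = (0.0820 − j0.0435) S
|Y| = 0.0928 S → |Z| = 1/|Y| = 10.8 Ω, ∠Z = −∠Y = 28.0°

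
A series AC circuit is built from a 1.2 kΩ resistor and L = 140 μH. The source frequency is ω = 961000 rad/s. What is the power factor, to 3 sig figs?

X_L = ωL = 135 Ω
Z = 1200 + j135 Ω
|Z| = √(1200² + 135²) = 1210 Ω
∠Z = arctan(135/1200) = 6.40°
cos φ = cos(6.40°) = 0.994

0.994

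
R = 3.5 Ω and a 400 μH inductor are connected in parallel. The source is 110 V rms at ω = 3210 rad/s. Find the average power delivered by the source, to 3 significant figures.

X_L = ωL = 1.28 Ω
Parallel: admittances add. Y = 1/R + 1/(jωL)
Y = (0.286 − j0.779) S
|Y| = 0.830 S → |Z| = 1/|Y| = 1.21 Ω, ∠Z = −∠Y = 69.9°
I = V/|Z| = 91.3 A
P = VI cos φ = 110 × 91.3 × cos(69.9°) = 3.46 kW

3.46 kW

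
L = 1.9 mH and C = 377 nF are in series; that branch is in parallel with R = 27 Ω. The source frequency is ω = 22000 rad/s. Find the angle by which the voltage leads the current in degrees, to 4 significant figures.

X_L = ωL = 41.80 Ω
X_C = 1/(ωC) = 120.6 Ω
Branch 1: Z₁ = R = 27.00 Ω
Branch 2 (series LC): Z₂ = j(X_L − X_C) = −j78.77 Ω
Parallel: Z = Z₁Z₂/(Z₁+Z₂), |Z| = 25.54 Ω, ∠Z = -18.92°

-18.92°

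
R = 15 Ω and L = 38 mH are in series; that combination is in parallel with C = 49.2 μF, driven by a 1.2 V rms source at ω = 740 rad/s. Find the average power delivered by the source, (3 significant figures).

21.3 mW

X_L = ωL = 28.1 Ω
X_C = 1/(ωC) = 27.5 Ω
Branch 1 (R+jX_L): Z₁ = 15.0 + j28.1 Ω, |Z₁| = 31.9 Ω
Branch 2 (−jX_C): Z₂ = −j27.5 Ω
Parallel: Z = Z₁Z₂/(Z₁+Z₂), |Z| = 58.3 Ω, ∠Z = -30.6°
I = V/|Z| = 20.6 mA
P = VI cos φ = 1.2 × 0.0206 × cos(-30.6°) = 21.3 mW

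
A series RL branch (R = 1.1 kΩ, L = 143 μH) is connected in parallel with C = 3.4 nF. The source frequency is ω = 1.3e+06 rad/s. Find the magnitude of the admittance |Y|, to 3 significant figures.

X_L = ωL = 186 Ω
X_C = 1/(ωC) = 226 Ω
Branch 1 (R+jX_L): Z₁ = 1100 + j186 Ω, |Z₁| = 1120 Ω
Branch 2 (−jX_C): Z₂ = −j226 Ω
Parallel: Z = Z₁Z₂/(Z₁+Z₂), |Z| = 229 Ω, ∠Z = -78.3°
|Y| = 1/|Z| = 4.36 mS

4.36 mS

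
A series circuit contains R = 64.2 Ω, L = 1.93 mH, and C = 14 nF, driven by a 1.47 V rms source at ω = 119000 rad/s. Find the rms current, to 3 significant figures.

3.91 mA

X_L = ωL = 230 Ω
X_C = 1/(ωC) = 600 Ω
Net reactance X = X_L − X_C = -371 Ω
Z = 64.2 − j371 Ω
|Z| = √(64.2² + 371²) = 376 Ω
I = V/|Z| = 1.47/376 = 3.91 mA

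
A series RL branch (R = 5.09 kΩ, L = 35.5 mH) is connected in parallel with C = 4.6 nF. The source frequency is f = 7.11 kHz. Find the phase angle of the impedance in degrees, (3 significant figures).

ω = 2πf = 44670 rad/s
X_L = ωL = 1590 Ω
X_C = 1/(ωC) = 4870 Ω
Branch 1 (R+jX_L): Z₁ = 5090 + j1590 Ω, |Z₁| = 5330 Ω
Branch 2 (−jX_C): Z₂ = −j4870 Ω
Parallel: Z = Z₁Z₂/(Z₁+Z₂), |Z| = 4280 Ω, ∠Z = -39.9°

-39.9°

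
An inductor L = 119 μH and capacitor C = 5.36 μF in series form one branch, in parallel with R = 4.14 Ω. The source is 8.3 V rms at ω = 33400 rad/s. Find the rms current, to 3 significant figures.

X_L = ωL = 3.97 Ω
X_C = 1/(ωC) = 5.59 Ω
Branch 1: Z₁ = R = 4.14 Ω
Branch 2 (series LC): Z₂ = j(X_L − X_C) = −j1.61 Ω
Parallel: Z = Z₁Z₂/(Z₁+Z₂), |Z| = 1.50 Ω, ∠Z = -68.7°
I = V/|Z| = 8.3/1.50 = 5.53 A

5.53 A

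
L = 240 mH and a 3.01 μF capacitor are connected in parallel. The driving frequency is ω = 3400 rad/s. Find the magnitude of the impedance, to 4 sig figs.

X_L = ωL = 816.0 Ω
X_C = 1/(ωC) = 97.71 Ω
Parallel: admittances add. Y = 1/(jωL) + jωC
Y = (0 + j0.009009) S
|Y| = 0.009009 S → |Z| = 1/|Y| = 111.0 Ω, ∠Z = −∠Y = -90.00°

111.0 Ω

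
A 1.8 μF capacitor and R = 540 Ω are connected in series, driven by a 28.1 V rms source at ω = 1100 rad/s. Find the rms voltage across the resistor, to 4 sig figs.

X_C = 1/(ωC) = 505.1 Ω
Z = 540.0 − j505.1 Ω
|Z| = √(540.0² + 505.1²) = 739.4 Ω
I = V/|Z| = 38.01 mA
V_R = I·|Z_R| = 0.03801 × 540.0 = 20.52 V

20.52 V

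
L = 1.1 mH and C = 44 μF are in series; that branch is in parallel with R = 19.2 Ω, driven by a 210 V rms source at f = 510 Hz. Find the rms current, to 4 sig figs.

ω = 2πf = 3204 rad/s
X_L = ωL = 3.525 Ω
X_C = 1/(ωC) = 7.092 Ω
Branch 1: Z₁ = R = 19.20 Ω
Branch 2 (series LC): Z₂ = j(X_L − X_C) = −j3.568 Ω
Parallel: Z = Z₁Z₂/(Z₁+Z₂), |Z| = 3.508 Ω, ∠Z = -79.47°
I = V/|Z| = 210/3.508 = 59.87 A

59.87 A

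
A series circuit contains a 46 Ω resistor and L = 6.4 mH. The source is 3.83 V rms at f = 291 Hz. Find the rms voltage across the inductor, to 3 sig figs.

ω = 2πf = 1828 rad/s
X_L = ωL = 11.7 Ω
Z = 46.0 + j11.7 Ω
|Z| = √(46.0² + 11.7²) = 47.5 Ω
I = V/|Z| = 80.7 mA
V_L = I·|Z_L| = 0.0807 × 11.7 = 0.944 V

0.944 V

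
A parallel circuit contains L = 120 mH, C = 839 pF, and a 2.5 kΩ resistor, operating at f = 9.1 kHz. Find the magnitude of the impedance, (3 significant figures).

ω = 2πf = 57180 rad/s
X_L = ωL = 6860 Ω
X_C = 1/(ωC) = 20800 Ω
Parallel: admittances add. Y = 1/R + 1/(jωL) + jωC
Y = (0.000400 − j9.78e-05) S
|Y| = 0.000412 S → |Z| = 1/|Y| = 2430 Ω, ∠Z = −∠Y = 13.7°

2430 Ω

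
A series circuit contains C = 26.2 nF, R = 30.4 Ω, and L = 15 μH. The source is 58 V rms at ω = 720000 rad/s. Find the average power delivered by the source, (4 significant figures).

37.79 W

X_L = ωL = 10.80 Ω
X_C = 1/(ωC) = 53.01 Ω
Net reactance X = X_L − X_C = -42.21 Ω
Z = 30.40 − j42.21 Ω
|Z| = √(30.40² + 42.21²) = 52.02 Ω
∠Z = arctan(-42.21/30.40) = -54.24°
I = V/|Z| = 1.115 A
P = VI cos φ = 58 × 1.115 × cos(-54.24°) = 37.79 W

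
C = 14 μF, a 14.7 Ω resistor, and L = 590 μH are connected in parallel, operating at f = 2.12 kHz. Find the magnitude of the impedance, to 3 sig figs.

ω = 2πf = 13320 rad/s
X_L = ωL = 7.86 Ω
X_C = 1/(ωC) = 5.36 Ω
Parallel: admittances add. Y = 1/R + 1/(jωL) + jωC
Y = (0.0680 + j0.0592) S
|Y| = 0.0902 S → |Z| = 1/|Y| = 11.1 Ω, ∠Z = −∠Y = -41.1°

11.1 Ω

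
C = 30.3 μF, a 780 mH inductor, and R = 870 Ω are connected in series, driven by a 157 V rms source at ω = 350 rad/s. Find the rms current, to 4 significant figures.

176.8 mA

X_L = ωL = 273.0 Ω
X_C = 1/(ωC) = 94.30 Ω
Net reactance X = X_L − X_C = 178.7 Ω
Z = 870.0 + j178.7 Ω
|Z| = √(870.0² + 178.7²) = 888.2 Ω
I = V/|Z| = 157/888.2 = 176.8 mA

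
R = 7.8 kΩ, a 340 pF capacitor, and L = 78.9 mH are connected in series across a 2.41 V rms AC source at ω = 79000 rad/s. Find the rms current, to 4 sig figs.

75.40 μA

X_L = ωL = 6233 Ω
X_C = 1/(ωC) = 37230 Ω
Net reactance X = X_L − X_C = -31000 Ω
Z = 7800 − j31000 Ω
|Z| = √(7800² + 31000²) = 31960 Ω
I = V/|Z| = 2.41/31960 = 75.40 μA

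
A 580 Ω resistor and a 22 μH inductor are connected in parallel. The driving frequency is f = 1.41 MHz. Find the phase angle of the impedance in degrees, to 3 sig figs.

ω = 2πf = 8.859e+06 rad/s
X_L = ωL = 195 Ω
Parallel: admittances add. Y = 1/R + 1/(jωL)
Y = (0.00172 − j0.00513) S
|Y| = 0.00541 S → |Z| = 1/|Y| = 185 Ω, ∠Z = −∠Y = 71.4°

71.4°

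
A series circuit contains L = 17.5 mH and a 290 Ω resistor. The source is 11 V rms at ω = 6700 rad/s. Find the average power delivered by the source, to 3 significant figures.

359 mW

X_L = ωL = 117 Ω
Z = 290 + j117 Ω
|Z| = √(290² + 117²) = 313 Ω
∠Z = arctan(117/290) = 22.0°
I = V/|Z| = 35.2 mA
P = VI cos φ = 11 × 0.0352 × cos(22.0°) = 359 mW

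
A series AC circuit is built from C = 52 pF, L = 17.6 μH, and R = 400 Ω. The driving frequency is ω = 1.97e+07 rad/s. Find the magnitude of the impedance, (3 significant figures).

746 Ω

X_L = ωL = 347 Ω
X_C = 1/(ωC) = 976 Ω
Net reactance X = X_L − X_C = -629 Ω
Z = 400 − j629 Ω
|Z| = √(400² + 629²) = 746 Ω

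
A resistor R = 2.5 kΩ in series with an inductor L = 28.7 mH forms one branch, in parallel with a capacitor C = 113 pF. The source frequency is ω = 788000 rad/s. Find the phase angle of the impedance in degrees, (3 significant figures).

-83.9°

X_L = ωL = 22600 Ω
X_C = 1/(ωC) = 11200 Ω
Branch 1 (R+jX_L): Z₁ = 2500 + j22600 Ω, |Z₁| = 22800 Ω
Branch 2 (−jX_C): Z₂ = −j11200 Ω
Parallel: Z = Z₁Z₂/(Z₁+Z₂), |Z| = 21900 Ω, ∠Z = -83.9°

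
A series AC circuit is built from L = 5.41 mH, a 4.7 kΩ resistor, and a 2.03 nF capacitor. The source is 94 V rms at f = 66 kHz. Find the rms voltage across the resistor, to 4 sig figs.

ω = 2πf = 414700 rad/s
X_L = ωL = 2243 Ω
X_C = 1/(ωC) = 1188 Ω
Net reactance X = X_L − X_C = 1056 Ω
Z = 4700 + j1056 Ω
|Z| = √(4700² + 1056²) = 4817 Ω
I = V/|Z| = 19.51 mA
V_R = I·|Z_R| = 0.01951 × 4700 = 91.72 V

91.72 V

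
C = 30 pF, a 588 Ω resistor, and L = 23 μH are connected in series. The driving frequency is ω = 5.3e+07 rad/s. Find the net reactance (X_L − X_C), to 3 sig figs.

X_L = ωL = 1220 Ω
X_C = 1/(ωC) = 629 Ω
X = 1220 − 629 = 590 Ω

590 Ω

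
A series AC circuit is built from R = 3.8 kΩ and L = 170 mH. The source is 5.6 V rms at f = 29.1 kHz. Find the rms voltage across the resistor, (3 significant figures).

0.680 V

ω = 2πf = 182800 rad/s
X_L = ωL = 31100 Ω
Z = 3800 + j31100 Ω
|Z| = √(3800² + 31100²) = 31300 Ω
I = V/|Z| = 179 μA
V_R = I·|Z_R| = 0.000179 × 3800 = 0.680 V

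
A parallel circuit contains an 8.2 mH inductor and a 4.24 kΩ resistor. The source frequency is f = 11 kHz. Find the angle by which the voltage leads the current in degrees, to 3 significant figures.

82.4°

ω = 2πf = 69120 rad/s
X_L = ωL = 567 Ω
Parallel: admittances add. Y = 1/R + 1/(jωL)
Y = (0.000236 − j0.00176) S
|Y| = 0.00178 S → |Z| = 1/|Y| = 562 Ω, ∠Z = −∠Y = 82.4°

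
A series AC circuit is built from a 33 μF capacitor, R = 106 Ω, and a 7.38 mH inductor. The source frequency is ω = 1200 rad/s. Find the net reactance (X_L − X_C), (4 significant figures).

X_L = ωL = 8.856 Ω
X_C = 1/(ωC) = 25.25 Ω
X = 8.856 − 25.25 = -16.40 Ω

-16.40 Ω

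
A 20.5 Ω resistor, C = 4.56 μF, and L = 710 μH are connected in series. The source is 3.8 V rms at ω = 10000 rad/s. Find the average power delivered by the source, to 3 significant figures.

X_L = ωL = 7.10 Ω
X_C = 1/(ωC) = 21.9 Ω
Net reactance X = X_L − X_C = -14.8 Ω
Z = 20.5 − j14.8 Ω
|Z| = √(20.5² + 14.8²) = 25.3 Ω
∠Z = arctan(-14.8/20.5) = -35.9°
I = V/|Z| = 150 mA
P = VI cos φ = 3.8 × 0.150 × cos(-35.9°) = 462 mW

462 mW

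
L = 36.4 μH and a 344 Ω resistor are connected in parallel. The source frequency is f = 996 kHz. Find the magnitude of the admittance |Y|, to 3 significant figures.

ω = 2πf = 6.258e+06 rad/s
X_L = ωL = 228 Ω
Parallel: admittances add. Y = 1/R + 1/(jωL)
Y = (0.00291 − j0.00439) S
|Y| = 0.00527 S → |Z| = 1/|Y| = 190 Ω, ∠Z = −∠Y = 56.5°

5.27 mS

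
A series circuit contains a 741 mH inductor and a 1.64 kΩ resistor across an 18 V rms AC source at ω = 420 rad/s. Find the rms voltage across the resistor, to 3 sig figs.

X_L = ωL = 311 Ω
Z = 1640 + j311 Ω
|Z| = √(1640² + 311²) = 1670 Ω
I = V/|Z| = 10.8 mA
V_R = I·|Z_R| = 0.0108 × 1640 = 17.7 V

17.7 V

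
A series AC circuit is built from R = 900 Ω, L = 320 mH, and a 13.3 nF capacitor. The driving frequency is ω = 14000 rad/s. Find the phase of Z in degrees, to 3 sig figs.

-44.7°

X_L = ωL = 4480 Ω
X_C = 1/(ωC) = 5370 Ω
Net reactance X = X_L − X_C = -891 Ω
Z = 900 − j891 Ω
|Z| = √(900² + 891²) = 1270 Ω
∠Z = arctan(-891/900) = -44.7°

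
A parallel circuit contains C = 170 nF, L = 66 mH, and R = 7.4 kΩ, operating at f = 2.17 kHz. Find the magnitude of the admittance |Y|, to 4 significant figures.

ω = 2πf = 13630 rad/s
X_L = ωL = 899.9 Ω
X_C = 1/(ωC) = 431.4 Ω
Parallel: admittances add. Y = 1/R + 1/(jωL) + jωC
Y = (0.0001351 + j0.001207) S
|Y| = 0.001214 S → |Z| = 1/|Y| = 823.6 Ω, ∠Z = −∠Y = -83.61°

1.214 mS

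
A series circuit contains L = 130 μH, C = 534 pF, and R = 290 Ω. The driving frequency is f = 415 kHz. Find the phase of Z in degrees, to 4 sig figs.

-52.59°

ω = 2πf = 2.608e+06 rad/s
X_L = ωL = 339.0 Ω
X_C = 1/(ωC) = 718.2 Ω
Net reactance X = X_L − X_C = -379.2 Ω
Z = 290.0 − j379.2 Ω
|Z| = √(290.0² + 379.2²) = 477.4 Ω
∠Z = arctan(-379.2/290.0) = -52.59°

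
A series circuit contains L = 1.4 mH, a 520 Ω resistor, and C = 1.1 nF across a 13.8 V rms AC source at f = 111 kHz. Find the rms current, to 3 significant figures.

22.5 mA

ω = 2πf = 697400 rad/s
X_L = ωL = 976 Ω
X_C = 1/(ωC) = 1300 Ω
Net reactance X = X_L − X_C = -327 Ω
Z = 520 − j327 Ω
|Z| = √(520² + 327²) = 614 Ω
I = V/|Z| = 13.8/614 = 22.5 mA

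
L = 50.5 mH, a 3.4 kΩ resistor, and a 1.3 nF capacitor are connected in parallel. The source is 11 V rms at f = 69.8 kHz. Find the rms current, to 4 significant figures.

ω = 2πf = 438600 rad/s
X_L = ωL = 22150 Ω
X_C = 1/(ωC) = 1754 Ω
Parallel: admittances add. Y = 1/R + 1/(jωL) + jωC
Y = (0.0002941 + j0.0005250) S
|Y| = 0.0006018 S → |Z| = 1/|Y| = 1662 Ω, ∠Z = −∠Y = -60.74°
I = V/|Z| = 11/1662 = 6.619 mA

6.619 mA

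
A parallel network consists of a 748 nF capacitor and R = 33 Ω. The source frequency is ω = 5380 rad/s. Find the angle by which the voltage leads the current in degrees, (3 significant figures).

-7.56°

X_C = 1/(ωC) = 248 Ω
Parallel: admittances add. Y = 1/R + jωC
Y = (0.0303 + j0.00402) S
|Y| = 0.0306 S → |Z| = 1/|Y| = 32.7 Ω, ∠Z = −∠Y = -7.56°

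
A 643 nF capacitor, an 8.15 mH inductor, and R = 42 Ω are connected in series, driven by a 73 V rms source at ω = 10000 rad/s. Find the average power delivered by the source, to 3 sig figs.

30.9 W

X_L = ωL = 81.5 Ω
X_C = 1/(ωC) = 156 Ω
Net reactance X = X_L − X_C = -74.0 Ω
Z = 42.0 − j74.0 Ω
|Z| = √(42.0² + 74.0²) = 85.1 Ω
∠Z = arctan(-74.0/42.0) = -60.4°
I = V/|Z| = 858 mA
P = VI cos φ = 73 × 0.858 × cos(-60.4°) = 30.9 W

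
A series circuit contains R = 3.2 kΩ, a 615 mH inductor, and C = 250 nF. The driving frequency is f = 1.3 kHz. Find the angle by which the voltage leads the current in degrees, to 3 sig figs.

54.8°

ω = 2πf = 8168 rad/s
X_L = ωL = 5020 Ω
X_C = 1/(ωC) = 490 Ω
Net reactance X = X_L − X_C = 4530 Ω
Z = 3200 + j4530 Ω
|Z| = √(3200² + 4530²) = 5550 Ω
∠Z = arctan(4530/3200) = 54.8°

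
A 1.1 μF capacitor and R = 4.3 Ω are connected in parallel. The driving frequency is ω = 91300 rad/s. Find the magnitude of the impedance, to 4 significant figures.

X_C = 1/(ωC) = 9.957 Ω
Parallel: admittances add. Y = 1/R + jωC
Y = (0.2326 + j0.1004) S
|Y| = 0.2533 S → |Z| = 1/|Y| = 3.948 Ω, ∠Z = −∠Y = -23.36°

3.948 Ω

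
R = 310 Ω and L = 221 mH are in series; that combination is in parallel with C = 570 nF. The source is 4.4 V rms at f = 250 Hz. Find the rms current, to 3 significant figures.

7.02 mA

ω = 2πf = 1571 rad/s
X_L = ωL = 347 Ω
X_C = 1/(ωC) = 1120 Ω
Branch 1 (R+jX_L): Z₁ = 310 + j347 Ω, |Z₁| = 465 Ω
Branch 2 (−jX_C): Z₂ = −j1120 Ω
Parallel: Z = Z₁Z₂/(Z₁+Z₂), |Z| = 626 Ω, ∠Z = 26.3°
I = V/|Z| = 4.4/626 = 7.02 mA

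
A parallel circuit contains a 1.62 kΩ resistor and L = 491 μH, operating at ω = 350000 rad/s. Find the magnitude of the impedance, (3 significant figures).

171 Ω

X_L = ωL = 172 Ω
Parallel: admittances add. Y = 1/R + 1/(jωL)
Y = (0.000617 − j0.00582) S
|Y| = 0.00585 S → |Z| = 1/|Y| = 171 Ω, ∠Z = −∠Y = 83.9°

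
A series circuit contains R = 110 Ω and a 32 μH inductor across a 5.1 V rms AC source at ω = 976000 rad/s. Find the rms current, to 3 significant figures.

X_L = ωL = 31.2 Ω
Z = 110 + j31.2 Ω
|Z| = √(110² + 31.2²) = 114 Ω
I = V/|Z| = 5.1/114 = 44.6 mA

44.6 mA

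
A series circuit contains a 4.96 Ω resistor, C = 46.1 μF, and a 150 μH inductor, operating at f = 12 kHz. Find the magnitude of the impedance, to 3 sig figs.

12.1 Ω

ω = 2πf = 75400 rad/s
X_L = ωL = 11.3 Ω
X_C = 1/(ωC) = 0.288 Ω
Net reactance X = X_L − X_C = 11.0 Ω
Z = 4.96 + j11.0 Ω
|Z| = √(4.96² + 11.0²) = 12.1 Ω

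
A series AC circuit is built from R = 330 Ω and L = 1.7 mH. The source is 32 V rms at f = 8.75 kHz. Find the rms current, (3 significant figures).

ω = 2πf = 54980 rad/s
X_L = ωL = 93.5 Ω
Z = 330 + j93.5 Ω
|Z| = √(330² + 93.5²) = 343 Ω
I = V/|Z| = 32/343 = 93.3 mA

93.3 mA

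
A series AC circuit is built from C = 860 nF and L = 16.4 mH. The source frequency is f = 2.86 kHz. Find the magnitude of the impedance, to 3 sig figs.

ω = 2πf = 17970 rad/s
X_L = ωL = 295 Ω
X_C = 1/(ωC) = 64.7 Ω
Net reactance X = X_L − X_C = 230 Ω
Z = j230 Ω
|Z| = √(0² + 230²) = 230 Ω

230 Ω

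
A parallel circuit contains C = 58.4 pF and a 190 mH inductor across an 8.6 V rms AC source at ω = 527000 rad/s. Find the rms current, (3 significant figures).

179 μA

X_L = ωL = 100000 Ω
X_C = 1/(ωC) = 32500 Ω
Parallel: admittances add. Y = 1/(jωL) + jωC
Y = (0 + j2.08e-05) S
|Y| = 2.08e-05 S → |Z| = 1/|Y| = 48100 Ω, ∠Z = −∠Y = -90.0°
I = V/|Z| = 8.6/48100 = 179 μA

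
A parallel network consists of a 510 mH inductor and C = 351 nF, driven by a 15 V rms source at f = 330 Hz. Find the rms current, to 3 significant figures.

3.27 mA

ω = 2πf = 2073 rad/s
X_L = ωL = 1060 Ω
X_C = 1/(ωC) = 1370 Ω
Parallel: admittances add. Y = 1/(jωL) + jωC
Y = (0 − j0.000218) S
|Y| = 0.000218 S → |Z| = 1/|Y| = 4590 Ω, ∠Z = −∠Y = 90.0°
I = V/|Z| = 15/4590 = 3.27 mA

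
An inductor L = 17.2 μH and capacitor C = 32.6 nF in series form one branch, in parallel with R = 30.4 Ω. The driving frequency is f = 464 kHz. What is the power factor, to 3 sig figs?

ω = 2πf = 2.915e+06 rad/s
X_L = ωL = 50.1 Ω
X_C = 1/(ωC) = 10.5 Ω
Branch 1: Z₁ = R = 30.4 Ω
Branch 2 (series LC): Z₂ = j(X_L − X_C) = j39.6 Ω
Parallel: Z = Z₁Z₂/(Z₁+Z₂), |Z| = 24.1 Ω, ∠Z = 37.5°
cos φ = cos(37.5°) = 0.793

0.793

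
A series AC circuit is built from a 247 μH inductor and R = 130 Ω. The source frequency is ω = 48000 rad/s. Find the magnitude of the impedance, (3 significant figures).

X_L = ωL = 11.9 Ω
Z = 130 + j11.9 Ω
|Z| = √(130² + 11.9²) = 131 Ω

131 Ω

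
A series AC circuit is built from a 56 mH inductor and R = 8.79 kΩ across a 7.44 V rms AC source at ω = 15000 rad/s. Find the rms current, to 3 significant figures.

X_L = ωL = 840 Ω
Z = 8790 + j840 Ω
|Z| = √(8790² + 840²) = 8830 Ω
I = V/|Z| = 7.44/8830 = 843 μA

843 μA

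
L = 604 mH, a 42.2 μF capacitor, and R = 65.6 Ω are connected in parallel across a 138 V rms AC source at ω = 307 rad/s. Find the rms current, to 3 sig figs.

2.35 A

X_L = ωL = 185 Ω
X_C = 1/(ωC) = 77.2 Ω
Parallel: admittances add. Y = 1/R + 1/(jωL) + jωC
Y = (0.0152 + j0.00756) S
|Y| = 0.0170 S → |Z| = 1/|Y| = 58.8 Ω, ∠Z = −∠Y = -26.4°
I = V/|Z| = 138/58.8 = 2.35 A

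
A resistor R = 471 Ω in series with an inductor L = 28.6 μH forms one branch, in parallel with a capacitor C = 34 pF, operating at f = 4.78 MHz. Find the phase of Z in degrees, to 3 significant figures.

-14.4°

ω = 2πf = 3.003e+07 rad/s
X_L = ωL = 859 Ω
X_C = 1/(ωC) = 979 Ω
Branch 1 (R+jX_L): Z₁ = 471 + j859 Ω, |Z₁| = 980 Ω
Branch 2 (−jX_C): Z₂ = −j979 Ω
Parallel: Z = Z₁Z₂/(Z₁+Z₂), |Z| = 1970 Ω, ∠Z = -14.4°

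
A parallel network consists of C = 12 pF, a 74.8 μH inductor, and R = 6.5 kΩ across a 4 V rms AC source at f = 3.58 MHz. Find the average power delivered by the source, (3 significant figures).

ω = 2πf = 2.249e+07 rad/s
X_L = ωL = 1680 Ω
X_C = 1/(ωC) = 3700 Ω
Parallel: admittances add. Y = 1/R + 1/(jωL) + jωC
Y = (0.000154 − j0.000324) S
|Y| = 0.000359 S → |Z| = 1/|Y| = 2790 Ω, ∠Z = −∠Y = 64.6°
I = V/|Z| = 1.44 mA
P = VI cos φ = 4 × 0.00144 × cos(64.6°) = 2.46 mW

2.46 mW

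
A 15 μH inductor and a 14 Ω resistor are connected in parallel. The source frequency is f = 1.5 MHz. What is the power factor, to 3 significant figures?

ω = 2πf = 9.425e+06 rad/s
X_L = ωL = 141 Ω
Parallel: admittances add. Y = 1/R + 1/(jωL)
Y = (0.0714 − j0.00707) S
|Y| = 0.0718 S → |Z| = 1/|Y| = 13.9 Ω, ∠Z = −∠Y = 5.66°
cos φ = cos(5.66°) = 0.995

0.995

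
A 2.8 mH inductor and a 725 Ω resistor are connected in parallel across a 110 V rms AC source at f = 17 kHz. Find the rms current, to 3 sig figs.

ω = 2πf = 106800 rad/s
X_L = ωL = 299 Ω
Parallel: admittances add. Y = 1/R + 1/(jωL)
Y = (0.00138 − j0.00334) S
|Y| = 0.00362 S → |Z| = 1/|Y| = 276 Ω, ∠Z = −∠Y = 67.6°
I = V/|Z| = 110/276 = 398 mA

398 mA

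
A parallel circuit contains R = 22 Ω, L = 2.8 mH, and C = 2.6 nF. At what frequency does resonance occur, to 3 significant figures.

ω₀ = 1/√(LC) = 1/√(0.0028 × 2.6e-09) = 370600 rad/s
f₀ = ω₀/(2π) = 59.0 kHz

59.0 kHz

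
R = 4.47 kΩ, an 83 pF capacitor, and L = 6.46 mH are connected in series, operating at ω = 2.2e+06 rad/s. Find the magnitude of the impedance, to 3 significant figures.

X_L = ωL = 14200 Ω
X_C = 1/(ωC) = 5480 Ω
Net reactance X = X_L − X_C = 8740 Ω
Z = 4470 + j8740 Ω
|Z| = √(4470² + 8740²) = 9810 Ω

9810 Ω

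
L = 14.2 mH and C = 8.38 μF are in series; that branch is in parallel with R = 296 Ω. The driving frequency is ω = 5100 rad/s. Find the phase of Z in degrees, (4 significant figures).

80.60°

X_L = ωL = 72.42 Ω
X_C = 1/(ωC) = 23.40 Ω
Branch 1: Z₁ = R = 296.0 Ω
Branch 2 (series LC): Z₂ = j(X_L − X_C) = j49.02 Ω
Parallel: Z = Z₁Z₂/(Z₁+Z₂), |Z| = 48.36 Ω, ∠Z = 80.60°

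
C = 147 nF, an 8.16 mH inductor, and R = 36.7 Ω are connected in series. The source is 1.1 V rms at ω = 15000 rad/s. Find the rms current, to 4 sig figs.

3.302 mA

X_L = ωL = 122.4 Ω
X_C = 1/(ωC) = 453.5 Ω
Net reactance X = X_L − X_C = -331.1 Ω
Z = 36.70 − j331.1 Ω
|Z| = √(36.70² + 331.1²) = 333.1 Ω
I = V/|Z| = 1.1/333.1 = 3.302 mA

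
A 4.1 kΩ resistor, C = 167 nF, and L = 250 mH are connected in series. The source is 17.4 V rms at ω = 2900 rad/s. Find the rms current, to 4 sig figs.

4.034 mA

X_L = ωL = 725.0 Ω
X_C = 1/(ωC) = 2065 Ω
Net reactance X = X_L − X_C = -1340 Ω
Z = 4100 − j1340 Ω
|Z| = √(4100² + 1340²) = 4313 Ω
I = V/|Z| = 17.4/4313 = 4.034 mA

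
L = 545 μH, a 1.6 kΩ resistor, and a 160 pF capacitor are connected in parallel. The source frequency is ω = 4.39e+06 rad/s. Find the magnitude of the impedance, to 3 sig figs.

X_L = ωL = 2390 Ω
X_C = 1/(ωC) = 1420 Ω
Parallel: admittances add. Y = 1/R + 1/(jωL) + jωC
Y = (0.000625 + j0.000284) S
|Y| = 0.000687 S → |Z| = 1/|Y| = 1460 Ω, ∠Z = −∠Y = -24.5°

1460 Ω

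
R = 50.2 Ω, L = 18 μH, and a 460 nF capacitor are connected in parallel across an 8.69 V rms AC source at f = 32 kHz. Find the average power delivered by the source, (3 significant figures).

ω = 2πf = 201100 rad/s
X_L = ωL = 3.62 Ω
X_C = 1/(ωC) = 10.8 Ω
Parallel: admittances add. Y = 1/R + 1/(jωL) + jωC
Y = (0.0199 − j0.184) S
|Y| = 0.185 S → |Z| = 1/|Y| = 5.41 Ω, ∠Z = −∠Y = 83.8°
I = V/|Z| = 1.61 A
P = VI cos φ = 8.69 × 1.61 × cos(83.8°) = 1.50 W

1.50 W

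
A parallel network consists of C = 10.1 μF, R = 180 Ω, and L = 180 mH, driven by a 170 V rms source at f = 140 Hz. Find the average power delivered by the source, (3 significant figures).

ω = 2πf = 879.6 rad/s
X_L = ωL = 158 Ω
X_C = 1/(ωC) = 113 Ω
Parallel: admittances add. Y = 1/R + 1/(jωL) + jωC
Y = (0.00556 + j0.00257) S
|Y| = 0.00612 S → |Z| = 1/|Y| = 163 Ω, ∠Z = −∠Y = -24.8°
I = V/|Z| = 1.04 A
P = VI cos φ = 170 × 1.04 × cos(-24.8°) = 161 W

161 W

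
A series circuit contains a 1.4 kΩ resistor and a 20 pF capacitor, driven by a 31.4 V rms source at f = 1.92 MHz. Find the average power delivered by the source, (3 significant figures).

72.1 mW

ω = 2πf = 1.206e+07 rad/s
X_C = 1/(ωC) = 4140 Ω
Z = 1400 − j4140 Ω
|Z| = √(1400² + 4140²) = 4370 Ω
∠Z = arctan(-4140/1400) = -71.3°
I = V/|Z| = 7.18 mA
P = VI cos φ = 31.4 × 0.00718 × cos(-71.3°) = 72.1 mW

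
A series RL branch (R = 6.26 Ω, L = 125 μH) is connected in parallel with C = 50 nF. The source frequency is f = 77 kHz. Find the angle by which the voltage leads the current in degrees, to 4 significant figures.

ω = 2πf = 483800 rad/s
X_L = ωL = 60.48 Ω
X_C = 1/(ωC) = 41.34 Ω
Branch 1 (R+jX_L): Z₁ = 6.260 + j60.48 Ω, |Z₁| = 60.80 Ω
Branch 2 (−jX_C): Z₂ = −j41.34 Ω
Parallel: Z = Z₁Z₂/(Z₁+Z₂), |Z| = 124.8 Ω, ∠Z = -77.80°

-77.80°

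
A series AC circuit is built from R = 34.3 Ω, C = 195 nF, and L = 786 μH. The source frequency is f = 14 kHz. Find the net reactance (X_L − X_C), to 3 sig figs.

ω = 2πf = 87960 rad/s
X_L = ωL = 69.1 Ω
X_C = 1/(ωC) = 58.3 Ω
X = 69.1 − 58.3 = 10.8 Ω

10.8 Ω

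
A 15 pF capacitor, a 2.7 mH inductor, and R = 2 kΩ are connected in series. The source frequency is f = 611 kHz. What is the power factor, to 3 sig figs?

0.275

ω = 2πf = 3.839e+06 rad/s
X_L = ωL = 10400 Ω
X_C = 1/(ωC) = 17400 Ω
Net reactance X = X_L − X_C = -7000 Ω
Z = 2000 − j7000 Ω
|Z| = √(2000² + 7000²) = 7280 Ω
∠Z = arctan(-7000/2000) = -74.1°
cos φ = cos(-74.1°) = 0.275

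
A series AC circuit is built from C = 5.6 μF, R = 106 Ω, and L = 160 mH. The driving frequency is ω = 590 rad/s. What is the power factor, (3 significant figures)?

X_L = ωL = 94.4 Ω
X_C = 1/(ωC) = 303 Ω
Net reactance X = X_L − X_C = -208 Ω
Z = 106 − j208 Ω
|Z| = √(106² + 208²) = 234 Ω
∠Z = arctan(-208/106) = -63.0°
cos φ = cos(-63.0°) = 0.454

0.454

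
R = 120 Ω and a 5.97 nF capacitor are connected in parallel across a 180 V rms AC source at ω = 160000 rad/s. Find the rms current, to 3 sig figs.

1.51 A

X_C = 1/(ωC) = 1050 Ω
Parallel: admittances add. Y = 1/R + jωC
Y = (0.00833 + j0.000955) S
|Y| = 0.00839 S → |Z| = 1/|Y| = 119 Ω, ∠Z = −∠Y = -6.54°
I = V/|Z| = 180/119 = 1.51 A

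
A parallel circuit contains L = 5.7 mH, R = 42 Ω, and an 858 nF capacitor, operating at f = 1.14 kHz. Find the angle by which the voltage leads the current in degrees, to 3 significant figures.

ω = 2πf = 7163 rad/s
X_L = ωL = 40.8 Ω
X_C = 1/(ωC) = 163 Ω
Parallel: admittances add. Y = 1/R + 1/(jωL) + jωC
Y = (0.0238 − j0.0183) S
|Y| = 0.0301 S → |Z| = 1/|Y| = 33.3 Ω, ∠Z = −∠Y = 37.6°

37.6°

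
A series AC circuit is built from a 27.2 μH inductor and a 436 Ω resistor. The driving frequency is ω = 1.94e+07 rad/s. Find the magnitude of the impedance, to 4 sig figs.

X_L = ωL = 527.7 Ω
Z = 436.0 + j527.7 Ω
|Z| = √(436.0² + 527.7²) = 684.5 Ω

684.5 Ω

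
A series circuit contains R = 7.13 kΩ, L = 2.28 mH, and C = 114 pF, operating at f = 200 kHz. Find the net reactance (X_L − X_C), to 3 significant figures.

-4120 Ω

ω = 2πf = 1.257e+06 rad/s
X_L = ωL = 2870 Ω
X_C = 1/(ωC) = 6980 Ω
X = 2870 − 6980 = -4120 Ω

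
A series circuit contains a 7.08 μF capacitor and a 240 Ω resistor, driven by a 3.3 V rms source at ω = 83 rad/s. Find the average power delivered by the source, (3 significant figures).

X_C = 1/(ωC) = 1700 Ω
Z = 240 − j1700 Ω
|Z| = √(240² + 1700²) = 1720 Ω
∠Z = arctan(-1700/240) = -82.0°
I = V/|Z| = 1.92 mA
P = VI cos φ = 3.3 × 0.00192 × cos(-82.0°) = 885 μW

885 μW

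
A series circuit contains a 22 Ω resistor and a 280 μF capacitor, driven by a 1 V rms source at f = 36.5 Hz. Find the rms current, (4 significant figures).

37.10 mA

ω = 2πf = 229.3 rad/s
X_C = 1/(ωC) = 15.57 Ω
Z = 22.00 − j15.57 Ω
|Z| = √(22.00² + 15.57²) = 26.95 Ω
I = V/|Z| = 1/26.95 = 37.10 mA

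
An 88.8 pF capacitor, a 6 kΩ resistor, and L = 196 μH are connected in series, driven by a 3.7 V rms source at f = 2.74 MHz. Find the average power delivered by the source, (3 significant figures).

ω = 2πf = 1.722e+07 rad/s
X_L = ωL = 3370 Ω
X_C = 1/(ωC) = 654 Ω
Net reactance X = X_L − X_C = 2720 Ω
Z = 6000 + j2720 Ω
|Z| = √(6000² + 2720²) = 6590 Ω
∠Z = arctan(2720/6000) = 24.4°
I = V/|Z| = 562 μA
P = VI cos φ = 3.7 × 0.000562 × cos(24.4°) = 1.89 mW

1.89 mW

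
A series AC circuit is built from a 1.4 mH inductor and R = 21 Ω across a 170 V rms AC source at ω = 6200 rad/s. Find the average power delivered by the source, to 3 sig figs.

1.18 kW

X_L = ωL = 8.68 Ω
Z = 21.0 + j8.68 Ω
|Z| = √(21.0² + 8.68²) = 22.7 Ω
∠Z = arctan(8.68/21.0) = 22.5°
I = V/|Z| = 7.48 A
P = VI cos φ = 170 × 7.48 × cos(22.5°) = 1.18 kW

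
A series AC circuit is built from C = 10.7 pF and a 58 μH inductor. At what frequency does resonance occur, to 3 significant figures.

6.39 MHz

ω₀ = 1/√(LC) = 1/√(5.8e-05 × 1.07e-11) = 4.014e+07 rad/s
f₀ = ω₀/(2π) = 6.39 MHz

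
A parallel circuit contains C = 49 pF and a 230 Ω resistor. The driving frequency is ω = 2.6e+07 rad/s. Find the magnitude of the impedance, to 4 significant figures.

220.7 Ω

X_C = 1/(ωC) = 784.9 Ω
Parallel: admittances add. Y = 1/R + jωC
Y = (0.004348 + j0.001274) S
|Y| = 0.004531 S → |Z| = 1/|Y| = 220.7 Ω, ∠Z = −∠Y = -16.33°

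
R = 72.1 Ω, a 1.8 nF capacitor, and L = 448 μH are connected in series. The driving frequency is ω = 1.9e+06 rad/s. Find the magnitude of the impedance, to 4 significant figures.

X_L = ωL = 851.2 Ω
X_C = 1/(ωC) = 292.4 Ω
Net reactance X = X_L − X_C = 558.8 Ω
Z = 72.10 + j558.8 Ω
|Z| = √(72.10² + 558.8²) = 563.4 Ω

563.4 Ω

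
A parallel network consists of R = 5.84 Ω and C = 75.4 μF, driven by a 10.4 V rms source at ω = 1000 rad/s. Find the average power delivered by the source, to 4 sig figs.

X_C = 1/(ωC) = 13.26 Ω
Parallel: admittances add. Y = 1/R + jωC
Y = (0.1712 + j0.07540) S
|Y| = 0.1871 S → |Z| = 1/|Y| = 5.345 Ω, ∠Z = −∠Y = -23.77°
I = V/|Z| = 1.946 A
P = VI cos φ = 10.4 × 1.946 × cos(-23.77°) = 18.52 W

18.52 W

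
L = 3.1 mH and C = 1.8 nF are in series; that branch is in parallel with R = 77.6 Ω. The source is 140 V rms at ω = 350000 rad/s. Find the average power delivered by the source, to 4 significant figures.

X_L = ωL = 1085 Ω
X_C = 1/(ωC) = 1587 Ω
Branch 1: Z₁ = R = 77.60 Ω
Branch 2 (series LC): Z₂ = j(X_L − X_C) = −j502.3 Ω
Parallel: Z = Z₁Z₂/(Z₁+Z₂), |Z| = 76.69 Ω, ∠Z = -8.782°
I = V/|Z| = 1.826 A
P = VI cos φ = 140 × 1.826 × cos(-8.782°) = 252.6 W

252.6 W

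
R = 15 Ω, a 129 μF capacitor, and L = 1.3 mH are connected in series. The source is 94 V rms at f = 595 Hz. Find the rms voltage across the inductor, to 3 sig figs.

29.9 V

ω = 2πf = 3738 rad/s
X_L = ωL = 4.86 Ω
X_C = 1/(ωC) = 2.07 Ω
Net reactance X = X_L − X_C = 2.79 Ω
Z = 15.0 + j2.79 Ω
|Z| = √(15.0² + 2.79²) = 15.3 Ω
I = V/|Z| = 6.16 A
V_L = I·|Z_L| = 6.16 × 4.86 = 29.9 V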